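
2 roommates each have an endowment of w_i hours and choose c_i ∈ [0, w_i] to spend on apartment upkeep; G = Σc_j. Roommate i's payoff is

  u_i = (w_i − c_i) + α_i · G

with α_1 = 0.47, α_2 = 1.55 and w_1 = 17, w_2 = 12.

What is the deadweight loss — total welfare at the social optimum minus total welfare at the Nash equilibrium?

17.34

∂u_i/∂c_i = α_i − 1, so roommate i contributes w_i if α_i > 1, else 0.
α_i > 1 for i ∈ {2}; NE contributions (0, 12), G = 12.
W^NE = Σw_i − G^NE + (Σα_i)·G^NE = 29 + 1.02·12 = 41.24.
Planner: ∂(Σu_j)/∂c_i = Σα_j − 1 = 1.02 > 0, so everyone contributes w_i; G^SO = 29, W^SO = 29 + 1.02·29 = 58.58.
Deadweight loss = 17.34.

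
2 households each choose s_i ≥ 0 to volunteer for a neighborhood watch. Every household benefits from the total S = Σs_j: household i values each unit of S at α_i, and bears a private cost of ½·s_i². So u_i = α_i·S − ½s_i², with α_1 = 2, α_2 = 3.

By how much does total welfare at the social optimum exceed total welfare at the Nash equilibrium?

Household i's FOC: ∂u_i/∂s_i = α_i − s_i = 0, so s_i* = α_i.
NE contributions = (2, 3); S = 5.
W^NE = (Σα)·S − ½Σα_i² = 5² − ½·13 = 18.5.
Planner sets s_i = Σα_j = 5 for every i, so S^SO = 2·5 = 10.
W^SO = (Σα)·S^SO − ½·2·(Σα)² = (2/2)·5² = 25.
Deadweight loss = W^SO − W^NE = 6.5.

6.5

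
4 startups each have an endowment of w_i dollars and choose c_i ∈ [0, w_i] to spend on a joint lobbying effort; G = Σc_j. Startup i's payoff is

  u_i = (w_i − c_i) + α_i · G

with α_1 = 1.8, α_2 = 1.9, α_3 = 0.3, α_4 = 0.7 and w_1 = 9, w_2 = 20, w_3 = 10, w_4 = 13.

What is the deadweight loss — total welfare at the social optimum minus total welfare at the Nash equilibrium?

∂u_i/∂c_i = α_i − 1, so startup i contributes w_i if α_i > 1, else 0.
α_i > 1 for i ∈ {1, 2}; NE contributions (9, 20, 0, 0), G = 29.
W^NE = Σw_i − G^NE + (Σα_i)·G^NE = 52 + 3.7·29 = 159.3.
Planner: ∂(Σu_j)/∂c_i = Σα_j − 1 = 3.7 > 0, so everyone contributes w_i; G^SO = 52, W^SO = 52 + 3.7·52 = 244.4.
Deadweight loss = 85.1.

85.1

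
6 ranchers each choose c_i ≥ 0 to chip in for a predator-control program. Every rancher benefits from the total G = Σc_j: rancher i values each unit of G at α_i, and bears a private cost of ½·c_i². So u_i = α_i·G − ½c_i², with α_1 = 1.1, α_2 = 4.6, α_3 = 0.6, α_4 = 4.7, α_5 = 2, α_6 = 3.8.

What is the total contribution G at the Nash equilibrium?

Rancher i's FOC: ∂u_i/∂c_i = α_i − c_i = 0, so c_i* = α_i.
NE contributions = (1.1, 4.6, 0.6, 4.7, 2, 3.8); G = 16.8.

16.8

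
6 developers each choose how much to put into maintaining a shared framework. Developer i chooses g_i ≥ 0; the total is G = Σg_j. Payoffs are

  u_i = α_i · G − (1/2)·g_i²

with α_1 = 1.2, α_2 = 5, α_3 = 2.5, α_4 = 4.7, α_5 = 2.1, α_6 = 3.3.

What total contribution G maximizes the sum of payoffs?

112.8

Planner FOC: ∂(Σu_j)/∂g_i = (Σα_j) − g_i = 0, so g_i^SO = Σα_j = 18.8 for every i; G^SO = 112.8.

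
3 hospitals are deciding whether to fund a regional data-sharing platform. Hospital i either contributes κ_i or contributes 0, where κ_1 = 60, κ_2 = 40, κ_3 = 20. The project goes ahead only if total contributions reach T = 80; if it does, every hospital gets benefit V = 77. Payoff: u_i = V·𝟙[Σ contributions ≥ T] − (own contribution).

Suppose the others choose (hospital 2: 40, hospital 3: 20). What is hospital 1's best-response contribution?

Others' total = 60. Contributing 60 brings total to 120 ≥ 80: gain V − κ_1 = 17.
Best response: 60.

60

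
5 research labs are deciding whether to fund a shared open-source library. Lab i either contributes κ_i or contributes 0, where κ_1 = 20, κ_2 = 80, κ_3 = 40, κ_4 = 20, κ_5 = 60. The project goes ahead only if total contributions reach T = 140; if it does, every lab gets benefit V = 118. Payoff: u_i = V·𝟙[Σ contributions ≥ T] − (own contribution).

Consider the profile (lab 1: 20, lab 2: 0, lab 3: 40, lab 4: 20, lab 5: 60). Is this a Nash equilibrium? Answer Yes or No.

Yes

Total = 140 ≥ 140: provided.
Lab 1 (pledges 20, payoff 98): dropping to 0 → total 120, payoff 0. No gain.
Lab 2 (pledges 0, payoff 118): pledging 80 → total 220, payoff 38. No gain.
Lab 3 (pledges 40, payoff 78): dropping to 0 → total 100, payoff 0. No gain.
Lab 4 (pledges 20, payoff 98): dropping to 0 → total 120, payoff 0. No gain.
Lab 5 (pledges 60, payoff 58): dropping to 0 → total 80, payoff 0. No gain.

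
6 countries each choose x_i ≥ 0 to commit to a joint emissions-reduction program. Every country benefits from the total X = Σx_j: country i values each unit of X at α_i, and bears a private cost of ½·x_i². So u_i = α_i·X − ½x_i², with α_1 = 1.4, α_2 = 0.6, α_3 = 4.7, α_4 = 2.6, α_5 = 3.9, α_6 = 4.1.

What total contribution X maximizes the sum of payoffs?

Planner FOC: ∂(Σu_j)/∂x_i = (Σα_j) − x_i = 0, so x_i^SO = Σα_j = 17.3 for every i; X^SO = 103.8.

103.8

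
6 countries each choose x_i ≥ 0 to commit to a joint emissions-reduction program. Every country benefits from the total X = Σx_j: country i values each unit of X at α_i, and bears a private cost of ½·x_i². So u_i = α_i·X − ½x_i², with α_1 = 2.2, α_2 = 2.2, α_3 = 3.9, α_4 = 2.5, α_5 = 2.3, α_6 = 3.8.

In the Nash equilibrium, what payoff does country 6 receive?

Country i's FOC: ∂u_i/∂x_i = α_i − x_i = 0, so x_i* = α_i.
NE contributions = (2.2, 2.2, 3.9, 2.5, 2.3, 3.8); X = 16.9.
u_6 = α_6·X − ½·(x_6)² = 3.8·16.9 − ½·3.8² = 57.

57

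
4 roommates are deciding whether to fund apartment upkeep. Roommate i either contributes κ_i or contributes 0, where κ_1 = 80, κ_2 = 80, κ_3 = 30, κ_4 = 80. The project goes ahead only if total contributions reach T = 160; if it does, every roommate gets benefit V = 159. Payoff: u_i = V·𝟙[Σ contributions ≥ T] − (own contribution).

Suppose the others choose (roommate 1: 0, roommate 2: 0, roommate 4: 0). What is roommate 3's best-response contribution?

Others' total = 0. Even contributing 30 gives 30 < 160: no benefit either way.
Best response: 0.

0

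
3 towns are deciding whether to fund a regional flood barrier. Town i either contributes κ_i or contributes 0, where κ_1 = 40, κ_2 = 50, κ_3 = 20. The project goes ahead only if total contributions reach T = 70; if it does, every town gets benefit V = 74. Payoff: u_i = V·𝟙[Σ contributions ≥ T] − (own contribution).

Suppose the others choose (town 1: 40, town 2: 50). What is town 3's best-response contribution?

0

Others' total = 90 ≥ 70; contributing adds cost 20 for no extra benefit.
Best response: 0.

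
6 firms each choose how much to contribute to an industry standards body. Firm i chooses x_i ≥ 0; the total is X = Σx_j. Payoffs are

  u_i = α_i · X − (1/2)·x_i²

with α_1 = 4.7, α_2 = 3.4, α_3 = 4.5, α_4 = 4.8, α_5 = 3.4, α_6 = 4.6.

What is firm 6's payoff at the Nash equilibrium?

Firm i's FOC: ∂u_i/∂x_i = α_i − x_i = 0, so x_i* = α_i.
NE contributions = (4.7, 3.4, 4.5, 4.8, 3.4, 4.6); X = 25.4.
u_6 = α_6·X − ½·(x_6)² = 4.6·25.4 − ½·4.6² = 106.26.

106.26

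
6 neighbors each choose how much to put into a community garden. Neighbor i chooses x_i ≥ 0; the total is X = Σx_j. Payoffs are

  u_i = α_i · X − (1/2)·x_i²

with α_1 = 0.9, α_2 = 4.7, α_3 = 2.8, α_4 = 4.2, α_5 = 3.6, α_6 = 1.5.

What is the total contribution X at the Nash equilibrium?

17.7

Neighbor i's FOC: ∂u_i/∂x_i = α_i − x_i = 0, so x_i* = α_i.
NE contributions = (0.9, 4.7, 2.8, 4.2, 3.6, 1.5); X = 17.7.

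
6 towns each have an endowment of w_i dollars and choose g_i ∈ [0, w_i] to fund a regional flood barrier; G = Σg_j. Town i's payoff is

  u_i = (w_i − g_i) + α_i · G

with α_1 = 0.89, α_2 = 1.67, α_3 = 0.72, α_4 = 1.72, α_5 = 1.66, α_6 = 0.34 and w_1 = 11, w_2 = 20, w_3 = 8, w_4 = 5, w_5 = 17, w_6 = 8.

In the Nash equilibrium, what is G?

∂u_i/∂g_i = α_i − 1, so town i contributes w_i if α_i > 1, else 0.
α_i > 1 for i ∈ {2, 4, 5}; NE contributions (0, 20, 0, 5, 17, 0), G = 42.

42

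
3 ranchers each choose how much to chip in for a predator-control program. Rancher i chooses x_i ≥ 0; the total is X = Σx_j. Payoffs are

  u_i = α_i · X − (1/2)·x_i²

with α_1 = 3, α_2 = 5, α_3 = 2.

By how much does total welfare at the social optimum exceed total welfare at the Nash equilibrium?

Rancher i's FOC: ∂u_i/∂x_i = α_i − x_i = 0, so x_i* = α_i.
NE contributions = (3, 5, 2); X = 10.
W^NE = (Σα)·X − ½Σα_i² = 10² − ½·38 = 81.
Planner sets x_i = Σα_j = 10 for every i, so X^SO = 3·10 = 30.
W^SO = (Σα)·X^SO − ½·3·(Σα)² = (3/2)·10² = 150.
Deadweight loss = W^SO − W^NE = 69.

69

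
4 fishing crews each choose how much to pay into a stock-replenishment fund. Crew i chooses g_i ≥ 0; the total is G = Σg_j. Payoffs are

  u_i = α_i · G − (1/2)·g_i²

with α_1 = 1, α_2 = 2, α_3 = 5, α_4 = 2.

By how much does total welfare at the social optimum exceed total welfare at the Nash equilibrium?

117

Crew i's FOC: ∂u_i/∂g_i = α_i − g_i = 0, so g_i* = α_i.
NE contributions = (1, 2, 5, 2); G = 10.
W^NE = (Σα)·G − ½Σα_i² = 10² − ½·34 = 83.
Planner sets g_i = Σα_j = 10 for every i, so G^SO = 4·10 = 40.
W^SO = (Σα)·G^SO − ½·4·(Σα)² = (4/2)·10² = 200.
Deadweight loss = W^SO − W^NE = 117.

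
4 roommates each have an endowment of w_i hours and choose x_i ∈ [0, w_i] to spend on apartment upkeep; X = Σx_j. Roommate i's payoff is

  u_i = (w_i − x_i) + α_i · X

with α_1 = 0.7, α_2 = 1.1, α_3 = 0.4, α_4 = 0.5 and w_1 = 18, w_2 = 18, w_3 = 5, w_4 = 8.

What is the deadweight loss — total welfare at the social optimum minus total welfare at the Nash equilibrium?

∂u_i/∂x_i = α_i − 1, so roommate i contributes w_i if α_i > 1, else 0.
α_i > 1 for i ∈ {2}; NE contributions (0, 18, 0, 0), X = 18.
W^NE = Σw_i − X^NE + (Σα_i)·X^NE = 49 + 1.7·18 = 79.6.
Planner: ∂(Σu_j)/∂x_i = Σα_j − 1 = 1.7 > 0, so everyone contributes w_i; X^SO = 49, W^SO = 49 + 1.7·49 = 132.3.
Deadweight loss = 52.7.

52.7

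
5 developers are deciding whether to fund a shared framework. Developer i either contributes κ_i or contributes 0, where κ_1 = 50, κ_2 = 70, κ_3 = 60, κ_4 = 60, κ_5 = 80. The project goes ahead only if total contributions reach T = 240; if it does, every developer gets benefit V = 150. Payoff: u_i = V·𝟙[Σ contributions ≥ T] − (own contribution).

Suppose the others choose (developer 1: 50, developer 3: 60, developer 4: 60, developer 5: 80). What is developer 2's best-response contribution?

Others' total = 250 ≥ 240; contributing adds cost 70 for no extra benefit.
Best response: 0.

0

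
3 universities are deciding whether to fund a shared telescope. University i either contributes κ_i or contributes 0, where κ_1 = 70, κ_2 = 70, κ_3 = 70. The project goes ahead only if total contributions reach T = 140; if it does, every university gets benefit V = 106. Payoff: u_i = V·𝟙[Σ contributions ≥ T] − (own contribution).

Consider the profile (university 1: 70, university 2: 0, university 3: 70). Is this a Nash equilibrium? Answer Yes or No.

Total = 140 ≥ 140: provided.
University 1 (pledges 70, payoff 36): dropping to 0 → total 70, payoff 0. No gain.
University 2 (pledges 0, payoff 106): pledging 70 → total 210, payoff 36. No gain.
University 3 (pledges 70, payoff 36): dropping to 0 → total 70, payoff 0. No gain.

Yes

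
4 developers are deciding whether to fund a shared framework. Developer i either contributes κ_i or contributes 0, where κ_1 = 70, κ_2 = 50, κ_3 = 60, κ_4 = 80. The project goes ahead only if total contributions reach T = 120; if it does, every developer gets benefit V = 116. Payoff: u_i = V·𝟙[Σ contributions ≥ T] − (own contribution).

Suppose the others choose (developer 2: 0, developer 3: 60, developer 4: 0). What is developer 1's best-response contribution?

Others' total = 60. Contributing 70 brings total to 130 ≥ 120: gain V − κ_1 = 46.
Best response: 70.

70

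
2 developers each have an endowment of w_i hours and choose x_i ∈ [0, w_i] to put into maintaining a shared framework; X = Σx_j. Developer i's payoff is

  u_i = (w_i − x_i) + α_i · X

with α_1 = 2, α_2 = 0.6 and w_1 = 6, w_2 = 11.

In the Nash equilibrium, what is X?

6

∂u_i/∂x_i = α_i − 1, so developer i contributes w_i if α_i > 1, else 0.
α_i > 1 for i ∈ {1}; NE contributions (6, 0), X = 6.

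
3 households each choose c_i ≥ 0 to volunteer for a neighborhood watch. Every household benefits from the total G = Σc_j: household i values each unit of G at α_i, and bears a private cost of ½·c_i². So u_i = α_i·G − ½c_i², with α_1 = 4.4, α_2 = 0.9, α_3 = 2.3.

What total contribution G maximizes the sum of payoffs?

Planner FOC: ∂(Σu_j)/∂c_i = (Σα_j) − c_i = 0, so c_i^SO = Σα_j = 7.6 for every i; G^SO = 22.8.

22.8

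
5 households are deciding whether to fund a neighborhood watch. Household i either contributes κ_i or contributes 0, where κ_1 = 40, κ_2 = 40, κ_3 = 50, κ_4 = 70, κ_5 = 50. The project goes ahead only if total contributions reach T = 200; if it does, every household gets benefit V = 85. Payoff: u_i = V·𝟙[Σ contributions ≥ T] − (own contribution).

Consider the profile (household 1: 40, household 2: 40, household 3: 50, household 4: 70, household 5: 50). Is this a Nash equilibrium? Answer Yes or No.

Total = 250 ≥ 200: provided.
Household 1 (pledges 40, payoff 45): dropping to 0 → total 210, payoff 85. Profitable deviation.

No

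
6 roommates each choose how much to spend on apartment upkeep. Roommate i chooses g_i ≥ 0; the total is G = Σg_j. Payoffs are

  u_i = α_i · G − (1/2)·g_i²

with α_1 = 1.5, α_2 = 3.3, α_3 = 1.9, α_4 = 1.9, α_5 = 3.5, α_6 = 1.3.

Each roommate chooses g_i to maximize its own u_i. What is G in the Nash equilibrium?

13.4

Roommate i's FOC: ∂u_i/∂g_i = α_i − g_i = 0, so g_i* = α_i.
NE contributions = (1.5, 3.3, 1.9, 1.9, 3.5, 1.3); G = 13.4.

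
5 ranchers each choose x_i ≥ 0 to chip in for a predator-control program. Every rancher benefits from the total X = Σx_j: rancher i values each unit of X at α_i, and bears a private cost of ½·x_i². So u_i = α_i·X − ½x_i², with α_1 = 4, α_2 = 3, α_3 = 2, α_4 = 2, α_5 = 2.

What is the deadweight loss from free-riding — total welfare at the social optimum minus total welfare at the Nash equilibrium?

272

Rancher i's FOC: ∂u_i/∂x_i = α_i − x_i = 0, so x_i* = α_i.
NE contributions = (4, 3, 2, 2, 2); X = 13.
W^NE = (Σα)·X − ½Σα_i² = 13² − ½·37 = 150.5.
Planner sets x_i = Σα_j = 13 for every i, so X^SO = 5·13 = 65.
W^SO = (Σα)·X^SO − ½·5·(Σα)² = (5/2)·13² = 422.5.
Deadweight loss = W^SO − W^NE = 272.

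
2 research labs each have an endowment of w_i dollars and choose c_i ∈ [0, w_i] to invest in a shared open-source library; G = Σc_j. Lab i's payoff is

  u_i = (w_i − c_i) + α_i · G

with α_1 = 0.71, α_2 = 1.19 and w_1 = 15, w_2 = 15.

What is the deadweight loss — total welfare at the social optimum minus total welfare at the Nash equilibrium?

∂u_i/∂c_i = α_i − 1, so lab i contributes w_i if α_i > 1, else 0.
α_i > 1 for i ∈ {2}; NE contributions (0, 15), G = 15.
W^NE = Σw_i − G^NE + (Σα_i)·G^NE = 30 + 0.9·15 = 43.5.
Planner: ∂(Σu_j)/∂c_i = Σα_j − 1 = 0.9 > 0, so everyone contributes w_i; G^SO = 30, W^SO = 30 + 0.9·30 = 57.
Deadweight loss = 13.5.

13.5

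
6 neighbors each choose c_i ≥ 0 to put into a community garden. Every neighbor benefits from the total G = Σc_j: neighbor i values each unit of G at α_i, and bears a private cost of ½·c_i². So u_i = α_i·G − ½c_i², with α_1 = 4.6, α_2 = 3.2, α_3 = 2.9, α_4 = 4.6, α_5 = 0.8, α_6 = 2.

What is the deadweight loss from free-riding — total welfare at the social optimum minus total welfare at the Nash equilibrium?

688.025

Neighbor i's FOC: ∂u_i/∂c_i = α_i − c_i = 0, so c_i* = α_i.
NE contributions = (4.6, 3.2, 2.9, 4.6, 0.8, 2); G = 18.1.
W^NE = (Σα)·G − ½Σα_i² = 18.1² − ½·65.61 = 294.805.
Planner sets c_i = Σα_j = 18.1 for every i, so G^SO = 6·18.1 = 108.6.
W^SO = (Σα)·G^SO − ½·6·(Σα)² = (6/2)·18.1² = 982.83.
Deadweight loss = W^SO − W^NE = 688.025.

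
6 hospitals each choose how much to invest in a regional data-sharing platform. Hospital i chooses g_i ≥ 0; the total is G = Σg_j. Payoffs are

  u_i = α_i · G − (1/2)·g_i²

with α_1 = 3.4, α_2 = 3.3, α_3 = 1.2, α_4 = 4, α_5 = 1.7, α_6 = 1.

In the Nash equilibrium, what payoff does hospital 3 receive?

Hospital i's FOC: ∂u_i/∂g_i = α_i − g_i = 0, so g_i* = α_i.
NE contributions = (3.4, 3.3, 1.2, 4, 1.7, 1); G = 14.6.
u_3 = α_3·G − ½·(g_3)² = 1.2·14.6 − ½·1.2² = 16.8.

16.8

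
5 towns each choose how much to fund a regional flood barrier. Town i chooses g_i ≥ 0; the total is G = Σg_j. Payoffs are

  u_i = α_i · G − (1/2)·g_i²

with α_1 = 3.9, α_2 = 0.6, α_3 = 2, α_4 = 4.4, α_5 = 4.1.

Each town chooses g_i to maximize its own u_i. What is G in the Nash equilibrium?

Town i's FOC: ∂u_i/∂g_i = α_i − g_i = 0, so g_i* = α_i.
NE contributions = (3.9, 0.6, 2, 4.4, 4.1); G = 15.

15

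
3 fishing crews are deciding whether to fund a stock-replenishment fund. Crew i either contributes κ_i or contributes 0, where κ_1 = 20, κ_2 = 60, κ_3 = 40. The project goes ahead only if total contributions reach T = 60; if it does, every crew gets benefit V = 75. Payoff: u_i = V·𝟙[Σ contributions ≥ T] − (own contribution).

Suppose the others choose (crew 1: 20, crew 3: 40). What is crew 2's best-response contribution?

Others' total = 60 ≥ 60; contributing adds cost 60 for no extra benefit.
Best response: 0.

0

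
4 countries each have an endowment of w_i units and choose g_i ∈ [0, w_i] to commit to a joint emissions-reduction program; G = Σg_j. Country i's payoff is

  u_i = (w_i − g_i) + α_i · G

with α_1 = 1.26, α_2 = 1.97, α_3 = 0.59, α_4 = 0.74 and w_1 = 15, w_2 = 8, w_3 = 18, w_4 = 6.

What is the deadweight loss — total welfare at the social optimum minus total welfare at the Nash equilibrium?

∂u_i/∂g_i = α_i − 1, so country i contributes w_i if α_i > 1, else 0.
α_i > 1 for i ∈ {1, 2}; NE contributions (15, 8, 0, 0), G = 23.
W^NE = Σw_i − G^NE + (Σα_i)·G^NE = 47 + 3.56·23 = 128.88.
Planner: ∂(Σu_j)/∂g_i = Σα_j − 1 = 3.56 > 0, so everyone contributes w_i; G^SO = 47, W^SO = 47 + 3.56·47 = 214.32.
Deadweight loss = 85.44.

85.44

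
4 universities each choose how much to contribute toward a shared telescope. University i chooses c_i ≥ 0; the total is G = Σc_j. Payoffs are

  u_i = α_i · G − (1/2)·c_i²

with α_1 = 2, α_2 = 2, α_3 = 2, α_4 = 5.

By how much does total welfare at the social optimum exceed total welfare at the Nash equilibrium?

University i's FOC: ∂u_i/∂c_i = α_i − c_i = 0, so c_i* = α_i.
NE contributions = (2, 2, 2, 5); G = 11.
W^NE = (Σα)·G − ½Σα_i² = 11² − ½·37 = 102.5.
Planner sets c_i = Σα_j = 11 for every i, so G^SO = 4·11 = 44.
W^SO = (Σα)·G^SO − ½·4·(Σα)² = (4/2)·11² = 242.
Deadweight loss = W^SO − W^NE = 139.5.

139.5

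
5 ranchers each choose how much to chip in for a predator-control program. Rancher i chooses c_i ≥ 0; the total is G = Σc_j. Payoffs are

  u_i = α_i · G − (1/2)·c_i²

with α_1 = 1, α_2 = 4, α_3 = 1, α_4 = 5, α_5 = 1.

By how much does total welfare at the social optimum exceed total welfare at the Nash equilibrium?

Rancher i's FOC: ∂u_i/∂c_i = α_i − c_i = 0, so c_i* = α_i.
NE contributions = (1, 4, 1, 5, 1); G = 12.
W^NE = (Σα)·G − ½Σα_i² = 12² − ½·44 = 122.
Planner sets c_i = Σα_j = 12 for every i, so G^SO = 5·12 = 60.
W^SO = (Σα)·G^SO − ½·5·(Σα)² = (5/2)·12² = 360.
Deadweight loss = W^SO − W^NE = 238.

238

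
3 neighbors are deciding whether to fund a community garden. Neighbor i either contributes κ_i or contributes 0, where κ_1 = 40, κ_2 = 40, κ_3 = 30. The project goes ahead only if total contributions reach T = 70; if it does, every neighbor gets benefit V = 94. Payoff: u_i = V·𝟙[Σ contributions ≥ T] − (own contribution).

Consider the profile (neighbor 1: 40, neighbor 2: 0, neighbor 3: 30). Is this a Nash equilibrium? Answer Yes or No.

Total = 70 ≥ 70: provided.
Neighbor 1 (pledges 40, payoff 54): dropping to 0 → total 30, payoff 0. No gain.
Neighbor 2 (pledges 0, payoff 94): pledging 40 → total 110, payoff 54. No gain.
Neighbor 3 (pledges 30, payoff 64): dropping to 0 → total 40, payoff 0. No gain.

Yes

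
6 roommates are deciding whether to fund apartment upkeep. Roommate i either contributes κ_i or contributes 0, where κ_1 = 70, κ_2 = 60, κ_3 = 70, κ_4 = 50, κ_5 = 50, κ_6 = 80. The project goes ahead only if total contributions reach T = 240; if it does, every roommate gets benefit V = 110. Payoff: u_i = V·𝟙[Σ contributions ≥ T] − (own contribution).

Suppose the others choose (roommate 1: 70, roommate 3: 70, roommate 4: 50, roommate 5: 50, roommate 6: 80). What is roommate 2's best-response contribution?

0

Others' total = 320 ≥ 240; contributing adds cost 60 for no extra benefit.
Best response: 0.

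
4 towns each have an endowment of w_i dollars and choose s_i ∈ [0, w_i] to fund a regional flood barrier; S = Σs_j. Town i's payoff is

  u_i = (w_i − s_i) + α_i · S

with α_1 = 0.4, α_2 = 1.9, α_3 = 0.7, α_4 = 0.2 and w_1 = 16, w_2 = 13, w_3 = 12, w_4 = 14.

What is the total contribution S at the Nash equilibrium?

13

∂u_i/∂s_i = α_i − 1, so town i contributes w_i if α_i > 1, else 0.
α_i > 1 for i ∈ {2}; NE contributions (0, 13, 0, 0), S = 13.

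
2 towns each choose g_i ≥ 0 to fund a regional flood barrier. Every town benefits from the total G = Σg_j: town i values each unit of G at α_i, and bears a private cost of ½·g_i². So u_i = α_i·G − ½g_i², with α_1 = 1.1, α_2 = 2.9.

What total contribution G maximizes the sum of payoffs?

8

Planner FOC: ∂(Σu_j)/∂g_i = (Σα_j) − g_i = 0, so g_i^SO = Σα_j = 4 for every i; G^SO = 8.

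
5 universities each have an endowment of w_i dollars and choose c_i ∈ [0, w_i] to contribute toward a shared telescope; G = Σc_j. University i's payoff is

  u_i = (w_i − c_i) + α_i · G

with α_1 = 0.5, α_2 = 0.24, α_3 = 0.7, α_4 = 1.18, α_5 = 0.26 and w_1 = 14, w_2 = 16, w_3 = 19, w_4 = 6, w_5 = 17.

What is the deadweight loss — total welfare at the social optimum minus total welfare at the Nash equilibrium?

∂u_i/∂c_i = α_i − 1, so university i contributes w_i if α_i > 1, else 0.
α_i > 1 for i ∈ {4}; NE contributions (0, 0, 0, 6, 0), G = 6.
W^NE = Σw_i − G^NE + (Σα_i)·G^NE = 72 + 1.88·6 = 83.28.
Planner: ∂(Σu_j)/∂c_i = Σα_j − 1 = 1.88 > 0, so everyone contributes w_i; G^SO = 72, W^SO = 72 + 1.88·72 = 207.36.
Deadweight loss = 124.08.

124.08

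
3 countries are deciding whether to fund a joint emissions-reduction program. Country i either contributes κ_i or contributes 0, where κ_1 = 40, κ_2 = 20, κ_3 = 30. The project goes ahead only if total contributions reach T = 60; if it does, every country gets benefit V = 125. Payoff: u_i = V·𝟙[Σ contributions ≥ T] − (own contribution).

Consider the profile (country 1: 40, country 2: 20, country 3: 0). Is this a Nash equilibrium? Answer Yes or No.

Total = 60 ≥ 60: provided.
Country 1 (pledges 40, payoff 85): dropping to 0 → total 20, payoff 0. No gain.
Country 2 (pledges 20, payoff 105): dropping to 0 → total 40, payoff 0. No gain.
Country 3 (pledges 0, payoff 125): pledging 30 → total 90, payoff 95. No gain.

Yes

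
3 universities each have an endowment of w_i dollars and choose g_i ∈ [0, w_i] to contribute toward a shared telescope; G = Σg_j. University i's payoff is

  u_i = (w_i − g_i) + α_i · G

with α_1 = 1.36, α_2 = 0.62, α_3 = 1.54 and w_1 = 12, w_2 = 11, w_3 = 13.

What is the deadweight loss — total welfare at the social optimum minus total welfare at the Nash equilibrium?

27.72

∂u_i/∂g_i = α_i − 1, so university i contributes w_i if α_i > 1, else 0.
α_i > 1 for i ∈ {1, 3}; NE contributions (12, 0, 13), G = 25.
W^NE = Σw_i − G^NE + (Σα_i)·G^NE = 36 + 2.52·25 = 99.
Planner: ∂(Σu_j)/∂g_i = Σα_j − 1 = 2.52 > 0, so everyone contributes w_i; G^SO = 36, W^SO = 36 + 2.52·36 = 126.72.
Deadweight loss = 27.72.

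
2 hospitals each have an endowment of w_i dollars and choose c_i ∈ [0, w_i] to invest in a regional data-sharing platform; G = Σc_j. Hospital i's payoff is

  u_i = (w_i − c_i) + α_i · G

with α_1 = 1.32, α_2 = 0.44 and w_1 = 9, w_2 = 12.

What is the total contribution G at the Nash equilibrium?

∂u_i/∂c_i = α_i − 1, so hospital i contributes w_i if α_i > 1, else 0.
α_i > 1 for i ∈ {1}; NE contributions (9, 0), G = 9.

9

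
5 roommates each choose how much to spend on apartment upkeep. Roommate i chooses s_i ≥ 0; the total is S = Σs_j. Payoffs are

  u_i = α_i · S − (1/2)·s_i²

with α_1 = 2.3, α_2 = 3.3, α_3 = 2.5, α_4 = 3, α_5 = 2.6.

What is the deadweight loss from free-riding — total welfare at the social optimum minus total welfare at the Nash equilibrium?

Roommate i's FOC: ∂u_i/∂s_i = α_i − s_i = 0, so s_i* = α_i.
NE contributions = (2.3, 3.3, 2.5, 3, 2.6); S = 13.7.
W^NE = (Σα)·S − ½Σα_i² = 13.7² − ½·38.19 = 168.595.
Planner sets s_i = Σα_j = 13.7 for every i, so S^SO = 5·13.7 = 68.5.
W^SO = (Σα)·S^SO − ½·5·(Σα)² = (5/2)·13.7² = 469.225.
Deadweight loss = W^SO − W^NE = 300.63.

300.63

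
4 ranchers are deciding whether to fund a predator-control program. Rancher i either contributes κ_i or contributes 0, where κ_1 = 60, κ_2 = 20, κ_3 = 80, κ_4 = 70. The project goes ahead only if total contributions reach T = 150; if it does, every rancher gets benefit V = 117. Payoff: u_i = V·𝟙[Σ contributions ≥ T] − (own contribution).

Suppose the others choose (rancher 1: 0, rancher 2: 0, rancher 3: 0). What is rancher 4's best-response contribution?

Others' total = 0. Even contributing 70 gives 70 < 150: no benefit either way.
Best response: 0.

0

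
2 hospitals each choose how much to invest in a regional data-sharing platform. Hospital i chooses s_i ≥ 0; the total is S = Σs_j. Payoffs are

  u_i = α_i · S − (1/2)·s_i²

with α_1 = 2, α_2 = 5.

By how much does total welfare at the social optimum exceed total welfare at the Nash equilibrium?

14.5

Hospital i's FOC: ∂u_i/∂s_i = α_i − s_i = 0, so s_i* = α_i.
NE contributions = (2, 5); S = 7.
W^NE = (Σα)·S − ½Σα_i² = 7² − ½·29 = 34.5.
Planner sets s_i = Σα_j = 7 for every i, so S^SO = 2·7 = 14.
W^SO = (Σα)·S^SO − ½·2·(Σα)² = (2/2)·7² = 49.
Deadweight loss = W^SO − W^NE = 14.5.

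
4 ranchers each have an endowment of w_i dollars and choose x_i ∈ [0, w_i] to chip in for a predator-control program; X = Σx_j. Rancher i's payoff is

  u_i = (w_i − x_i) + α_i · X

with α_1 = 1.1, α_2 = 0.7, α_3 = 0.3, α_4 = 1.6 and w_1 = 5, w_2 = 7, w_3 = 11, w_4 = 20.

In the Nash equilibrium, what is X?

∂u_i/∂x_i = α_i − 1, so rancher i contributes w_i if α_i > 1, else 0.
α_i > 1 for i ∈ {1, 4}; NE contributions (5, 0, 0, 20), X = 25.

25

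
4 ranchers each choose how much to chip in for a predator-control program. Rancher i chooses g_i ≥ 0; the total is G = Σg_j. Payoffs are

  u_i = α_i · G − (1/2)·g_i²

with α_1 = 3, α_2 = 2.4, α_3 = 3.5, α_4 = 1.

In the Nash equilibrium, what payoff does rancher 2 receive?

20.88

Rancher i's FOC: ∂u_i/∂g_i = α_i − g_i = 0, so g_i* = α_i.
NE contributions = (3, 2.4, 3.5, 1); G = 9.9.
u_2 = α_2·G − ½·(g_2)² = 2.4·9.9 − ½·2.4² = 20.88.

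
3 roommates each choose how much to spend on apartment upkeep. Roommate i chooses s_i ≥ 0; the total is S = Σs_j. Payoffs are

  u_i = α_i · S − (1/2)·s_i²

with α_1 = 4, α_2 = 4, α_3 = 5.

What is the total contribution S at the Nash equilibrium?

Roommate i's FOC: ∂u_i/∂s_i = α_i − s_i = 0, so s_i* = α_i.
NE contributions = (4, 4, 5); S = 13.

13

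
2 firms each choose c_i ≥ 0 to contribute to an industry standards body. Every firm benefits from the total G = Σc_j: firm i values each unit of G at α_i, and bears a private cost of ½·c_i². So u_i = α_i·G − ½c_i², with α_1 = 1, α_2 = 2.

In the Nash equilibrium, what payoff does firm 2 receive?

Firm i's FOC: ∂u_i/∂c_i = α_i − c_i = 0, so c_i* = α_i.
NE contributions = (1, 2); G = 3.
u_2 = α_2·G − ½·(c_2)² = 2·3 − ½·2² = 4.

4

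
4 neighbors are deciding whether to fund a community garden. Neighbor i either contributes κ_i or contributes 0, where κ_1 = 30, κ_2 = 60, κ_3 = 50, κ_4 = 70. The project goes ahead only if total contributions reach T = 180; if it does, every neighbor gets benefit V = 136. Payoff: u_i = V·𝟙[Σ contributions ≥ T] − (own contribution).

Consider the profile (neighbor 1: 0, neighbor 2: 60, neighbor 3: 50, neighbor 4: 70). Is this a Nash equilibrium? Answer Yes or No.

Yes

Total = 180 ≥ 180: provided.
Neighbor 1 (pledges 0, payoff 136): pledging 30 → total 210, payoff 106. No gain.
Neighbor 2 (pledges 60, payoff 76): dropping to 0 → total 120, payoff 0. No gain.
Neighbor 3 (pledges 50, payoff 86): dropping to 0 → total 130, payoff 0. No gain.
Neighbor 4 (pledges 70, payoff 66): dropping to 0 → total 110, payoff 0. No gain.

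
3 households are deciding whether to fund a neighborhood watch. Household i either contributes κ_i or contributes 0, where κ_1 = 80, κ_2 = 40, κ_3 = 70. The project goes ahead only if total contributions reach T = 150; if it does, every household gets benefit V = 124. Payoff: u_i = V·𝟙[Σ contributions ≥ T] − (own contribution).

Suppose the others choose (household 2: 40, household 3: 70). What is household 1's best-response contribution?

80

Others' total = 110. Contributing 80 brings total to 190 ≥ 150: gain V − κ_1 = 44.
Best response: 80.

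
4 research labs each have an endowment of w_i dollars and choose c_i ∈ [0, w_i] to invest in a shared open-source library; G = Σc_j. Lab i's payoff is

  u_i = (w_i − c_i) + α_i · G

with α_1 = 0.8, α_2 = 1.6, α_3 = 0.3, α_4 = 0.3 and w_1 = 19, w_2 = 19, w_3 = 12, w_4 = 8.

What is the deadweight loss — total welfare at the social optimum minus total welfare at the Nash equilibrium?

78

∂u_i/∂c_i = α_i − 1, so lab i contributes w_i if α_i > 1, else 0.
α_i > 1 for i ∈ {2}; NE contributions (0, 19, 0, 0), G = 19.
W^NE = Σw_i − G^NE + (Σα_i)·G^NE = 58 + 2·19 = 96.
Planner: ∂(Σu_j)/∂c_i = Σα_j − 1 = 2 > 0, so everyone contributes w_i; G^SO = 58, W^SO = 58 + 2·58 = 174.
Deadweight loss = 78.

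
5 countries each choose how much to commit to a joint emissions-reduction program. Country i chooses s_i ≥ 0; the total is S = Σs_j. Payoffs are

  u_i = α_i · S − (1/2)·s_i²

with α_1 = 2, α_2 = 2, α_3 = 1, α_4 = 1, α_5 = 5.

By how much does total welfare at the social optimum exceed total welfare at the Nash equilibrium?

199

Country i's FOC: ∂u_i/∂s_i = α_i − s_i = 0, so s_i* = α_i.
NE contributions = (2, 2, 1, 1, 5); S = 11.
W^NE = (Σα)·S − ½Σα_i² = 11² − ½·35 = 103.5.
Planner sets s_i = Σα_j = 11 for every i, so S^SO = 5·11 = 55.
W^SO = (Σα)·S^SO − ½·5·(Σα)² = (5/2)·11² = 302.5.
Deadweight loss = W^SO − W^NE = 199.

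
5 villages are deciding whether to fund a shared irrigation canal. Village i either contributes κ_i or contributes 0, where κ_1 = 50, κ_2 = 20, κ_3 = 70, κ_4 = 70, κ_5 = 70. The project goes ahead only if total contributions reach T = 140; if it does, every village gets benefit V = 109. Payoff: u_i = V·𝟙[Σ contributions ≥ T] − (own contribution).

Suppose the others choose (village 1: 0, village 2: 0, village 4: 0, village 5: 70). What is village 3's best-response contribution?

70

Others' total = 70. Contributing 70 brings total to 140 ≥ 140: gain V − κ_3 = 39.
Best response: 70.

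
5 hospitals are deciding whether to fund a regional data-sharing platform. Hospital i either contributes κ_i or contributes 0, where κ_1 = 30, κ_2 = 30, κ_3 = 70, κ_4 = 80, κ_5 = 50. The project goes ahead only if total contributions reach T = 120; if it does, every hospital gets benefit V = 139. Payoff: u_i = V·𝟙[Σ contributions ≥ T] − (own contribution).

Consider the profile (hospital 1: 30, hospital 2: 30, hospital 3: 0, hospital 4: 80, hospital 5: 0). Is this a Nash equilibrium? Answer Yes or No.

Total = 140 ≥ 120: provided.
Hospital 1 (pledges 30, payoff 109): dropping to 0 → total 110, payoff 0. No gain.
Hospital 2 (pledges 30, payoff 109): dropping to 0 → total 110, payoff 0. No gain.
Hospital 3 (pledges 0, payoff 139): pledging 70 → total 210, payoff 69. No gain.
Hospital 4 (pledges 80, payoff 59): dropping to 0 → total 60, payoff 0. No gain.
Hospital 5 (pledges 0, payoff 139): pledging 50 → total 190, payoff 89. No gain.

Yes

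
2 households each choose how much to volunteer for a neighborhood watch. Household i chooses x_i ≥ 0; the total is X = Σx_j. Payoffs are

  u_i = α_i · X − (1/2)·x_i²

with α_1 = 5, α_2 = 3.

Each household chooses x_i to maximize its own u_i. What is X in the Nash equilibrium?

Household i's FOC: ∂u_i/∂x_i = α_i − x_i = 0, so x_i* = α_i.
NE contributions = (5, 3); X = 8.

8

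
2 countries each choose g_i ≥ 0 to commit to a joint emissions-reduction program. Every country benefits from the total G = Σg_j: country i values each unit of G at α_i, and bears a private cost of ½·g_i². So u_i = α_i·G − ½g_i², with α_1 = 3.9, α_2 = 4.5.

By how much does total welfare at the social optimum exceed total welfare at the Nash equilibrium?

17.73

Country i's FOC: ∂u_i/∂g_i = α_i − g_i = 0, so g_i* = α_i.
NE contributions = (3.9, 4.5); G = 8.4.
W^NE = (Σα)·G − ½Σα_i² = 8.4² − ½·35.46 = 52.83.
Planner sets g_i = Σα_j = 8.4 for every i, so G^SO = 2·8.4 = 16.8.
W^SO = (Σα)·G^SO − ½·2·(Σα)² = (2/2)·8.4² = 70.56.
Deadweight loss = W^SO − W^NE = 17.73.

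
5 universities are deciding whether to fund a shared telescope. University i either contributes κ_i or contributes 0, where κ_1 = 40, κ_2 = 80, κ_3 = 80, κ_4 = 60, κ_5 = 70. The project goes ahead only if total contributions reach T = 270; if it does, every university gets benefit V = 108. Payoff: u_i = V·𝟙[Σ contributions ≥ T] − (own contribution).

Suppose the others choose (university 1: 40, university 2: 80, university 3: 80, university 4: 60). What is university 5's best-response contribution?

Others' total = 260. Contributing 70 brings total to 330 ≥ 270: gain V − κ_5 = 38.
Best response: 70.

70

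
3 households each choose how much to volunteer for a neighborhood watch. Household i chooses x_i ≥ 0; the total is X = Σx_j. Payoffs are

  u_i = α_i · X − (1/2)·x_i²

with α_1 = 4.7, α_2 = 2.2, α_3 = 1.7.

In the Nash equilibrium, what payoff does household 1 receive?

29.375

Household i's FOC: ∂u_i/∂x_i = α_i − x_i = 0, so x_i* = α_i.
NE contributions = (4.7, 2.2, 1.7); X = 8.6.
u_1 = α_1·X − ½·(x_1)² = 4.7·8.6 − ½·4.7² = 29.375.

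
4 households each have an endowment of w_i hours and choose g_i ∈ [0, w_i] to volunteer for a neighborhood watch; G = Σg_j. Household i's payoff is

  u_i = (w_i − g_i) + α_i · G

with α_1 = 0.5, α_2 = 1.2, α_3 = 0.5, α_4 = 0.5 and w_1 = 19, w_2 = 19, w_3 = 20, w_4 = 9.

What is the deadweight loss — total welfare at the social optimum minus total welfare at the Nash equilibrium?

∂u_i/∂g_i = α_i − 1, so household i contributes w_i if α_i > 1, else 0.
α_i > 1 for i ∈ {2}; NE contributions (0, 19, 0, 0), G = 19.
W^NE = Σw_i − G^NE + (Σα_i)·G^NE = 67 + 1.7·19 = 99.3.
Planner: ∂(Σu_j)/∂g_i = Σα_j − 1 = 1.7 > 0, so everyone contributes w_i; G^SO = 67, W^SO = 67 + 1.7·67 = 180.9.
Deadweight loss = 81.6.

81.6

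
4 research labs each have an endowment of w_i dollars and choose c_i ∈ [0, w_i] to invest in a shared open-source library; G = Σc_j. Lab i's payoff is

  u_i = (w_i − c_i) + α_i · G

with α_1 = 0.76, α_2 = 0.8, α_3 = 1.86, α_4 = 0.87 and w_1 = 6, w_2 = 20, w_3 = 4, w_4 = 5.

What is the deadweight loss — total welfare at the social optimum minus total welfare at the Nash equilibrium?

∂u_i/∂c_i = α_i − 1, so lab i contributes w_i if α_i > 1, else 0.
α_i > 1 for i ∈ {3}; NE contributions (0, 0, 4, 0), G = 4.
W^NE = Σw_i − G^NE + (Σα_i)·G^NE = 35 + 3.29·4 = 48.16.
Planner: ∂(Σu_j)/∂c_i = Σα_j − 1 = 3.29 > 0, so everyone contributes w_i; G^SO = 35, W^SO = 35 + 3.29·35 = 150.15.
Deadweight loss = 101.99.

101.99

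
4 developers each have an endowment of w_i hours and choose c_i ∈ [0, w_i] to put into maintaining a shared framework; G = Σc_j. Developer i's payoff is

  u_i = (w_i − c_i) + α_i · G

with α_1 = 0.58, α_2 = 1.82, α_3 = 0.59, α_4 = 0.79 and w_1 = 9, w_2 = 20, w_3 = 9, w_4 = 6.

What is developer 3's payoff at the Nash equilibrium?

20.8

∂u_i/∂c_i = α_i − 1, so developer i contributes w_i if α_i > 1, else 0.
α_i > 1 for i ∈ {2}; NE contributions (0, 20, 0, 0), G = 20.
u_3 = (9 − 0) + 0.59·20 = 20.8.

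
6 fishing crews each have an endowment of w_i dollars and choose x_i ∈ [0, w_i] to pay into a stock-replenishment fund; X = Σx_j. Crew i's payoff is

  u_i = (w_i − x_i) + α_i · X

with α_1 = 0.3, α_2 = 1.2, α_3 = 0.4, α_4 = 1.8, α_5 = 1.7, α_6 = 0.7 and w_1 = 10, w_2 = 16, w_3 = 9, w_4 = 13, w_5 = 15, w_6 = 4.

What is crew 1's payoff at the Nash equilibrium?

23.2

∂u_i/∂x_i = α_i − 1, so crew i contributes w_i if α_i > 1, else 0.
α_i > 1 for i ∈ {2, 4, 5}; NE contributions (0, 16, 0, 13, 15, 0), X = 44.
u_1 = (10 − 0) + 0.3·44 = 23.2.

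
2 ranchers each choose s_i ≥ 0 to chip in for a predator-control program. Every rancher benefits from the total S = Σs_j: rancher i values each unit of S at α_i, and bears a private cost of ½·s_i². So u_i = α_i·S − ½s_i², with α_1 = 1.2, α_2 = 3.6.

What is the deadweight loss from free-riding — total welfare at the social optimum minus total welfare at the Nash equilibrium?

Rancher i's FOC: ∂u_i/∂s_i = α_i − s_i = 0, so s_i* = α_i.
NE contributions = (1.2, 3.6); S = 4.8.
W^NE = (Σα)·S − ½Σα_i² = 4.8² − ½·14.4 = 15.84.
Planner sets s_i = Σα_j = 4.8 for every i, so S^SO = 2·4.8 = 9.6.
W^SO = (Σα)·S^SO − ½·2·(Σα)² = (2/2)·4.8² = 23.04.
Deadweight loss = W^SO − W^NE = 7.2.

7.2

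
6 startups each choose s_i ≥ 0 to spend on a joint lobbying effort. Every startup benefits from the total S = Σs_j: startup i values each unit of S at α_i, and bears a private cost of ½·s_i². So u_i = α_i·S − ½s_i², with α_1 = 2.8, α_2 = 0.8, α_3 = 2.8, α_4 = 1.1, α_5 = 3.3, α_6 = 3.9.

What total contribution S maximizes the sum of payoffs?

Planner FOC: ∂(Σu_j)/∂s_i = (Σα_j) − s_i = 0, so s_i^SO = Σα_j = 14.7 for every i; S^SO = 88.2.

88.2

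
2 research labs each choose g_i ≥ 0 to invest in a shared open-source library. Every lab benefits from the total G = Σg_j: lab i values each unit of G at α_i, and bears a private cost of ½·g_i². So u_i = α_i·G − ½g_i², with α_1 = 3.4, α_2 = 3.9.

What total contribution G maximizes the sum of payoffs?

Planner FOC: ∂(Σu_j)/∂g_i = (Σα_j) − g_i = 0, so g_i^SO = Σα_j = 7.3 for every i; G^SO = 14.6.

14.6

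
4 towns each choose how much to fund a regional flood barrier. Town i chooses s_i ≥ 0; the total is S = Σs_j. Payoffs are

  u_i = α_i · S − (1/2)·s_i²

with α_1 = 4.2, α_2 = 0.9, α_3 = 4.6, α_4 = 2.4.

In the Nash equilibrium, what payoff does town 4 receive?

Town i's FOC: ∂u_i/∂s_i = α_i − s_i = 0, so s_i* = α_i.
NE contributions = (4.2, 0.9, 4.6, 2.4); S = 12.1.
u_4 = α_4·S − ½·(s_4)² = 2.4·12.1 − ½·2.4² = 26.16.

26.16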